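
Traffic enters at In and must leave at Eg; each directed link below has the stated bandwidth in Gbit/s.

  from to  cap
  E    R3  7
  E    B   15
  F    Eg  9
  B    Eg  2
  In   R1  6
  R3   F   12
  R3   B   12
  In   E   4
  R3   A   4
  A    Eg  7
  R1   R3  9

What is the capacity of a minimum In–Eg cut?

10

Augment In→E→B→Eg: bottleneck 2, flow now 2.
Augment In→R1→R3→A→Eg: bottleneck 4, flow now 6.
Augment In→R1→R3→F→Eg: bottleneck 2, flow now 8.
Augment In→E→R3→F→Eg: bottleneck 2, flow now 10.
No augmenting path remains; maximum flow = 10.
By max-flow min-cut, the minimum cut capacity equals the max flow.
In the residual graph, reachable from In: {In}.
Min-cut edges: In→R1 (6), In→E (4); capacity 6 + 4 = 10.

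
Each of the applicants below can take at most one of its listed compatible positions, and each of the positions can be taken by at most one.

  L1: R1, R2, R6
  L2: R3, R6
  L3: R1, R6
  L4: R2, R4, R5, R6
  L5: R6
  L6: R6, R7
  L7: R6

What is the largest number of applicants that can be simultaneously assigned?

6

Unit-capacity flow: source→left, listed edges, right→sink; max matching = max flow.
Augmenting path L1→R1 (+1); matched 1.
Augmenting path L2→R3 (+1); matched 2.
Augmenting path L3→R6 (+1); matched 3.
Augmenting path L4→R2 (+1); matched 4.
Augmenting path L6→R7 (+1); matched 5.
Augmenting path L5→R6→L3→R1→L1→R2→L4→R4 (+1); matched 6.
No augmenting path remains; maximum matching = 6.
König certificate: {L1, L2, L3, L4, L6, R6} is a vertex cover of size 6 (every listed pair touches it), so no matching can be larger.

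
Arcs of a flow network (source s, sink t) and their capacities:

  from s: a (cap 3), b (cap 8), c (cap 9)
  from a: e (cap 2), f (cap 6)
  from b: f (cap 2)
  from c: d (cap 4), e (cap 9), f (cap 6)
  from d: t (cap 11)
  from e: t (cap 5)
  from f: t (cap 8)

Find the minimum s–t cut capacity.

14

Augment s→a→e→t: bottleneck 2, flow now 2.
Augment s→a→f→t: bottleneck 1, flow now 3.
Augment s→b→f→t: bottleneck 2, flow now 5.
Augment s→c→d→t: bottleneck 4, flow now 9.
Augment s→c→e→t: bottleneck 3, flow now 12.
Augment s→c→f→t: bottleneck 2, flow now 14.
No augmenting path remains; maximum flow = 14.
By max-flow min-cut, the minimum cut capacity equals the max flow.
In the residual graph, reachable from s: {s, b}.
Min-cut edges: s→a (3), s→c (9), b→f (2); capacity 3 + 9 + 2 = 14.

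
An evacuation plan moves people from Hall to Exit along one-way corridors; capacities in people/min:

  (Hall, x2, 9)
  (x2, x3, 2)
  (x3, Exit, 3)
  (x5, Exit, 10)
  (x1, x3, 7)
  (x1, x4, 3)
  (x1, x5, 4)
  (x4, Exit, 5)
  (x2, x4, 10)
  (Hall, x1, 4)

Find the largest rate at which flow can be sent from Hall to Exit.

Augment Hall→x1→x3→Exit: bottleneck 3, flow now 3.
Augment Hall→x1→x4→Exit: bottleneck 1, flow now 4.
Augment Hall→x2→x4→Exit: bottleneck 4, flow now 8.
Augment Hall→x2→x3→x1→x5→Exit: bottleneck 2, flow now 10. (uses reverse residual edge)
Augment Hall→x2→x4→x1→x5→Exit: bottleneck 1, flow now 11. (uses reverse residual edge)
No augmenting path remains; maximum flow = 11.
In the residual graph, reachable from Hall: {Hall, x2, x4}.
Min-cut edges: Hall→x1 (4), x2→x3 (2), x4→Exit (5); capacity 4 + 2 + 5 = 11.
This cut is saturated, so no flow can exceed 11.

11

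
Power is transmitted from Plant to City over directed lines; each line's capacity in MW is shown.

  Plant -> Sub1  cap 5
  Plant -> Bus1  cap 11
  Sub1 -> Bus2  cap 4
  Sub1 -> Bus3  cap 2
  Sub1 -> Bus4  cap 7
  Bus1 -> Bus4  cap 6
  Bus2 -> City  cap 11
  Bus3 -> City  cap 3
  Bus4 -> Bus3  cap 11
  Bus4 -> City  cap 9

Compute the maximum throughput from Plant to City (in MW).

Augment Plant→Sub1→Bus2→City: bottleneck 4, flow now 4.
Augment Plant→Sub1→Bus3→City: bottleneck 1, flow now 5.
Augment Plant→Bus1→Bus4→City: bottleneck 6, flow now 11.
No augmenting path remains; maximum flow = 11.
In the residual graph, reachable from Plant: {Plant, Bus1}.
Min-cut edges: Plant→Sub1 (5), Bus1→Bus4 (6); capacity 5 + 6 = 11.
This cut is saturated, so no flow can exceed 11.

11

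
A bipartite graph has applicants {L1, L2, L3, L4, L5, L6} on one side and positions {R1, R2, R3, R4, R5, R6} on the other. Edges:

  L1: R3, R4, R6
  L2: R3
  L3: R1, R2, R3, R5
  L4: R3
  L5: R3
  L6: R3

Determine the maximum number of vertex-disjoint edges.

3

Unit-capacity flow: source→left, listed edges, right→sink; max matching = max flow.
Augmenting path L1→R3 (+1); matched 1.
Augmenting path L3→R1 (+1); matched 2.
Augmenting path L2→R3→L1→R4 (+1); matched 3.
No augmenting path remains; maximum matching = 3.
König certificate: {L1, L3, R3} is a vertex cover of size 3 (every listed pair touches it), so no matching can be larger.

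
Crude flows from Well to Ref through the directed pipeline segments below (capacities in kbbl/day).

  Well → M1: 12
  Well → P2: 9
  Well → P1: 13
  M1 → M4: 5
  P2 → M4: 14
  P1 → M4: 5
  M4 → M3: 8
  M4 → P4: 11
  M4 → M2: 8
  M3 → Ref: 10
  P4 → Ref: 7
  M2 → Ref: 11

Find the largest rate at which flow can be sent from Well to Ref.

19

Augment Well→M1→M4→M3→Ref: bottleneck 5, flow now 5.
Augment Well→P2→M4→M3→Ref: bottleneck 3, flow now 8.
Augment Well→P2→M4→P4→Ref: bottleneck 6, flow now 14.
Augment Well→P1→M4→P4→Ref: bottleneck 1, flow now 15.
Augment Well→P1→M4→M2→Ref: bottleneck 4, flow now 19.
No augmenting path remains; maximum flow = 19.
In the residual graph, reachable from Well: {Well, M1, P1}.
Min-cut edges: Well→P2 (9), M1→M4 (5), P1→M4 (5); capacity 9 + 5 + 5 = 19.
This cut is saturated, so no flow can exceed 19.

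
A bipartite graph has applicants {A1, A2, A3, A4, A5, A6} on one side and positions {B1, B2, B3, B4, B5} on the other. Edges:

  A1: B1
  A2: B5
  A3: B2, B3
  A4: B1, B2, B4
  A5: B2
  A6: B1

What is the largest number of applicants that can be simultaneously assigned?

Unit-capacity flow: source→left, listed edges, right→sink; max matching = max flow.
Augmenting path A1→B1 (+1); matched 1.
Augmenting path A2→B5 (+1); matched 2.
Augmenting path A3→B2 (+1); matched 3.
Augmenting path A4→B4 (+1); matched 4.
Augmenting path A5→B2→A3→B3 (+1); matched 5.
No augmenting path remains; maximum matching = 5.
König certificate: {A2, A3, A4, A5, B1} is a vertex cover of size 5 (every listed pair touches it), so no matching can be larger.

5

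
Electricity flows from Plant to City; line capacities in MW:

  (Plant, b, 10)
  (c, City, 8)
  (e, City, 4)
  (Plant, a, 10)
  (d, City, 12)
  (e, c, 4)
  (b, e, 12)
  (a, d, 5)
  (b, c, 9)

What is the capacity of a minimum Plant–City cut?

15

Augment Plant→a→d→City: bottleneck 5, flow now 5.
Augment Plant→b→c→City: bottleneck 8, flow now 13.
Augment Plant→b→e→City: bottleneck 2, flow now 15.
No augmenting path remains; maximum flow = 15.
By max-flow min-cut, the minimum cut capacity equals the max flow.
In the residual graph, reachable from Plant: {Plant, a}.
Min-cut edges: Plant→b (10), a→d (5); capacity 10 + 5 = 15.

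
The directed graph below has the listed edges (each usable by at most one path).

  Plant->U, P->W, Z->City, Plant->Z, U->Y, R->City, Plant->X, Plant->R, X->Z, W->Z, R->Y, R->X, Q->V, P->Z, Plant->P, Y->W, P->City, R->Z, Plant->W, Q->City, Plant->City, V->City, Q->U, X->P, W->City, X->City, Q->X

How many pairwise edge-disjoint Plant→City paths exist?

Assign every edge capacity 1; by Menger, the answer equals the max flow.
Path Plant→City (+1); total 1.
Path Plant→P→City (+1); total 2.
Path Plant→R→City (+1); total 3.
Path Plant→W→City (+1); total 4.
Path Plant→X→City (+1); total 5.
Path Plant→Z→City (+1); total 6.
No residual Plant→City path; max flow = 6.
Certifying cut of size 6: {Plant→City, Plant→P, Plant→R, Plant→X, W→City, Z→City}.

6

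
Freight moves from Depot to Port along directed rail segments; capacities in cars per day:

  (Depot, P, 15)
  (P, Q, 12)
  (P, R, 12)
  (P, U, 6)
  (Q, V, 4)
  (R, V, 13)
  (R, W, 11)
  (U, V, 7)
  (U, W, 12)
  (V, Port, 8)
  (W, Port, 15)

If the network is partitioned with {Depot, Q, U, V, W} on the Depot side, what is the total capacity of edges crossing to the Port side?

Edges leaving {Depot, Q, U, V, W}: Depot→P (15), V→Port (8), W→Port (15).
Cut capacity = 15 + 8 + 15 = 38.

38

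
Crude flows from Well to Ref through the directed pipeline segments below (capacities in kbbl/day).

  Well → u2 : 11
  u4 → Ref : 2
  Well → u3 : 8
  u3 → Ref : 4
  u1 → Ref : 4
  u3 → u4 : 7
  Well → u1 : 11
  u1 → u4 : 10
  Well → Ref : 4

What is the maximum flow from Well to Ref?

Augment Well→Ref: bottleneck 4, flow now 4.
Augment Well→u1→Ref: bottleneck 4, flow now 8.
Augment Well→u3→Ref: bottleneck 4, flow now 12.
Augment Well→u1→u4→Ref: bottleneck 2, flow now 14.
No augmenting path remains; maximum flow = 14.
In the residual graph, reachable from Well: {Well, u1, u2, u3, u4}.
Min-cut edges: Well→Ref (4), u1→Ref (4), u3→Ref (4), u4→Ref (2); capacity 4 + 4 + 4 + 2 = 14.
This cut is saturated, so no flow can exceed 14.

14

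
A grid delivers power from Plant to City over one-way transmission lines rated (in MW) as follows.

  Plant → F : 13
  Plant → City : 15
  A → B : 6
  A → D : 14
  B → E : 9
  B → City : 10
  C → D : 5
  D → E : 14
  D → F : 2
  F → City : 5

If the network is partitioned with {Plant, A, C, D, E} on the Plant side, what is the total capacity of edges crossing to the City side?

36

Edges leaving {Plant, A, C, D, E}: Plant→F (13), Plant→City (15), A→B (6), D→F (2).
Cut capacity = 13 + 15 + 6 + 2 = 36.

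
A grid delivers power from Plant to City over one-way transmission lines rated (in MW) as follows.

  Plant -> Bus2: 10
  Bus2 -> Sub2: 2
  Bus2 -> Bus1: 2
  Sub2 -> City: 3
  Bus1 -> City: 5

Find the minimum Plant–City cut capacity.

4

Augment Plant→Bus2→Sub2→City: bottleneck 2, flow now 2.
Augment Plant→Bus2→Bus1→City: bottleneck 2, flow now 4.
No augmenting path remains; maximum flow = 4.
By max-flow min-cut, the minimum cut capacity equals the max flow.
In the residual graph, reachable from Plant: {Plant, Bus2}.
Min-cut edges: Bus2→Sub2 (2), Bus2→Bus1 (2); capacity 2 + 2 = 4.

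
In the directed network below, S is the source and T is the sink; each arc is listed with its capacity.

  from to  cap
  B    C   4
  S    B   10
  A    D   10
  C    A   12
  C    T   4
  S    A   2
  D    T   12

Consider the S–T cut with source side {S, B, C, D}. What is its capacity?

Edges leaving {S, B, C, D}: S→A (2), C→A (12), C→T (4), D→T (12).
Cut capacity = 2 + 12 + 4 + 12 = 30.

30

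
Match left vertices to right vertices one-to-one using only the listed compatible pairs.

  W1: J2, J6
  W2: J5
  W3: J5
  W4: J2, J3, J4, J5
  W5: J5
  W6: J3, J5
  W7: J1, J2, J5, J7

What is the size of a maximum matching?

Unit-capacity flow: source→left, listed edges, right→sink; max matching = max flow.
Augmenting path W1→J2 (+1); matched 1.
Augmenting path W2→J5 (+1); matched 2.
Augmenting path W4→J3 (+1); matched 3.
Augmenting path W7→J1 (+1); matched 4.
Augmenting path W6→J3→W4→J4 (+1); matched 5.
No augmenting path remains; maximum matching = 5.
König certificate: {W1, W4, W6, W7, J5} is a vertex cover of size 5 (every listed pair touches it), so no matching can be larger.

5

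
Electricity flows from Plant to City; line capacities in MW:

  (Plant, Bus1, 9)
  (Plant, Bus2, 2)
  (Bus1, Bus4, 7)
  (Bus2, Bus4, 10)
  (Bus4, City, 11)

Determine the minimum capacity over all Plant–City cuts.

9

Augment Plant→Bus1→Bus4→City: bottleneck 7, flow now 7.
Augment Plant→Bus2→Bus4→City: bottleneck 2, flow now 9.
No augmenting path remains; maximum flow = 9.
By max-flow min-cut, the minimum cut capacity equals the max flow.
In the residual graph, reachable from Plant: {Plant, Bus1}.
Min-cut edges: Plant→Bus2 (2), Bus1→Bus4 (7); capacity 2 + 7 = 9.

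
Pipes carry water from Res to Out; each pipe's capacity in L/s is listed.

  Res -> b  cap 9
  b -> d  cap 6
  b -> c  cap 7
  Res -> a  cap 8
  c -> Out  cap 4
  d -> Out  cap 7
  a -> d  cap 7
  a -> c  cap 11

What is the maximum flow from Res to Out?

11

Augment Res→a→c→Out: bottleneck 4, flow now 4.
Augment Res→a→d→Out: bottleneck 4, flow now 8.
Augment Res→b→d→Out: bottleneck 3, flow now 11.
No augmenting path remains; maximum flow = 11.
In the residual graph, reachable from Res: {Res, a, b, c, d}.
Min-cut edges: c→Out (4), d→Out (7); capacity 4 + 7 = 11.
This cut is saturated, so no flow can exceed 11.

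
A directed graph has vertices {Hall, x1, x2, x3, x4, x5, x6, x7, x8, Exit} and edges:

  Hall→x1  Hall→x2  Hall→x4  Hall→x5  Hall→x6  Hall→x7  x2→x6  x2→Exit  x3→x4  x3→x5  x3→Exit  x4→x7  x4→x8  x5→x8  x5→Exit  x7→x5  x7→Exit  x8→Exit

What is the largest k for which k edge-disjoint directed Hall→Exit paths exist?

Assign every edge capacity 1; by Menger, the answer equals the max flow.
Path Hall→x2→Exit (+1); total 1.
Path Hall→x5→Exit (+1); total 2.
Path Hall→x7→Exit (+1); total 3.
Path Hall→x4→x8→Exit (+1); total 4.
No residual Hall→Exit path; max flow = 4.
Certifying cut of size 4: {Hall→x2, Hall→x4, Hall→x5, Hall→x7}.

4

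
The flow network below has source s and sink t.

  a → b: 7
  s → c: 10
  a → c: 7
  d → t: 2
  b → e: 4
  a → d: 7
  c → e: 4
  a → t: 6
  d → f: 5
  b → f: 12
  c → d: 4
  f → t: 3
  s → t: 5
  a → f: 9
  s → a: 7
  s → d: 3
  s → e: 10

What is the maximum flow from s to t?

Augment s→t: bottleneck 5, flow now 5.
Augment s→a→t: bottleneck 6, flow now 11.
Augment s→d→t: bottleneck 2, flow now 13.
Augment s→a→f→t: bottleneck 1, flow now 14.
Augment s→d→f→t: bottleneck 1, flow now 15.
Augment s→c→d→f→t: bottleneck 1, flow now 16.
No augmenting path remains; maximum flow = 16.
In the residual graph, reachable from s: {s, a, b, c, d, e, f}.
Min-cut edges: s→t (5), a→t (6), d→t (2), f→t (3); capacity 5 + 6 + 2 + 3 = 16.
This cut is saturated, so no flow can exceed 16.

16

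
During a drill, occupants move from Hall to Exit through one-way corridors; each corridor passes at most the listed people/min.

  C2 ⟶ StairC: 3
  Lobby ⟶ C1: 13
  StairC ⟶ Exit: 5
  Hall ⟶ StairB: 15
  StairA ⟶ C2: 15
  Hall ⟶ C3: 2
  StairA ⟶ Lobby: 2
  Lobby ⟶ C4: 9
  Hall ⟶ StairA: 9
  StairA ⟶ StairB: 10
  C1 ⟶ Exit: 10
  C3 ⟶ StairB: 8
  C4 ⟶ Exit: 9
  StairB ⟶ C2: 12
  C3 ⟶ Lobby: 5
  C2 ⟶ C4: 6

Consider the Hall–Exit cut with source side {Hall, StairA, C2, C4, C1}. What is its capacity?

Edges leaving {Hall, StairA, C2, C4, C1}: Hall→C3 (2), Hall→StairB (15), StairA→StairB (10), StairA→Lobby (2), C2→StairC (3), C4→Exit (9), C1→Exit (10).
Cut capacity = 2 + 15 + 10 + 2 + 3 + 9 + 10 = 51.

51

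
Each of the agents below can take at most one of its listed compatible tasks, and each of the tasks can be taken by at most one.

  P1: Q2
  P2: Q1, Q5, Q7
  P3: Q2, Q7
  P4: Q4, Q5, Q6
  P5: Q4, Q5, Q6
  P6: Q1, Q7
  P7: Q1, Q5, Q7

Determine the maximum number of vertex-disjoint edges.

6

Unit-capacity flow: source→left, listed edges, right→sink; max matching = max flow.
Augmenting path P1→Q2 (+1); matched 1.
Augmenting path P2→Q1 (+1); matched 2.
Augmenting path P3→Q7 (+1); matched 3.
Augmenting path P4→Q4 (+1); matched 4.
Augmenting path P5→Q5 (+1); matched 5.
Augmenting path P7→Q5→P5→Q6 (+1); matched 6.
No augmenting path remains; maximum matching = 6.
König certificate: {P4, P5, Q1, Q2, Q5, Q7} is a vertex cover of size 6 (every listed pair touches it), so no matching can be larger.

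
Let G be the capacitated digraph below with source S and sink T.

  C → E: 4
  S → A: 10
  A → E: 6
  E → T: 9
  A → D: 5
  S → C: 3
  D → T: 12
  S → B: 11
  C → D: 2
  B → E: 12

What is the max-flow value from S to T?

Augment S→A→D→T: bottleneck 5, flow now 5.
Augment S→A→E→T: bottleneck 5, flow now 10.
Augment S→B→E→T: bottleneck 4, flow now 14.
Augment S→C→D→T: bottleneck 2, flow now 16.
No augmenting path remains; maximum flow = 16.
In the residual graph, reachable from S: {S, A, B, C, E}.
Min-cut edges: A→D (5), C→D (2), E→T (9); capacity 5 + 2 + 9 = 16.
This cut is saturated, so no flow can exceed 16.

16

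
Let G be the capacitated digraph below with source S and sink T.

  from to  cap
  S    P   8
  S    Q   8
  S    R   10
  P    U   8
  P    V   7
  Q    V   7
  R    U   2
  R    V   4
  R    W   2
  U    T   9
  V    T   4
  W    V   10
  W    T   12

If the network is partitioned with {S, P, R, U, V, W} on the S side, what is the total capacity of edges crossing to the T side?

33

Edges leaving {S, P, R, U, V, W}: S→Q (8), U→T (9), V→T (4), W→T (12).
Cut capacity = 8 + 9 + 4 + 12 = 33.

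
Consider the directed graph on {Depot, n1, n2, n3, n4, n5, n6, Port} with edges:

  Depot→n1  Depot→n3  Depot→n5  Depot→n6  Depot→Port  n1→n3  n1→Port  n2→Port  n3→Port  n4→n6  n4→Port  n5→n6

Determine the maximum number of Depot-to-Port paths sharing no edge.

3

Assign every edge capacity 1; by Menger, the answer equals the max flow.
Path Depot→Port (+1); total 1.
Path Depot→n1→Port (+1); total 2.
Path Depot→n3→Port (+1); total 3.
No residual Depot→Port path; max flow = 3.
Certifying cut of size 3: {Depot→Port, Depot→n1, Depot→n3}.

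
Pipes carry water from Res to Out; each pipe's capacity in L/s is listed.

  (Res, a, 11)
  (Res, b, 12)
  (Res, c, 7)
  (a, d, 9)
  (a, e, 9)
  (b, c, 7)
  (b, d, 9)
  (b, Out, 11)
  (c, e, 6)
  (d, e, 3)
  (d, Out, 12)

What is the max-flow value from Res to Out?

Augment Res→b→Out: bottleneck 11, flow now 11.
Augment Res→a→d→Out: bottleneck 9, flow now 20.
Augment Res→b→d→Out: bottleneck 1, flow now 21.
No augmenting path remains; maximum flow = 21.
In the residual graph, reachable from Res: {Res, a, c, e}.
Min-cut edges: Res→b (12), a→d (9); capacity 12 + 9 = 21.
This cut is saturated, so no flow can exceed 21.

21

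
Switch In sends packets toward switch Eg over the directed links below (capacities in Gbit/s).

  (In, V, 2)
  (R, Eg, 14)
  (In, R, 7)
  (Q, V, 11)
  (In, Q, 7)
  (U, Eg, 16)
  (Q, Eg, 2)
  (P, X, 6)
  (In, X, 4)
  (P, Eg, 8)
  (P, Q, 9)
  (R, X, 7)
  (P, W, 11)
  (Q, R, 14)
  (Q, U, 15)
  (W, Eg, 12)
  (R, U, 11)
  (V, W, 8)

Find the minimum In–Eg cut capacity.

Augment In→Q→Eg: bottleneck 2, flow now 2.
Augment In→R→Eg: bottleneck 7, flow now 9.
Augment In→Q→R→Eg: bottleneck 5, flow now 14.
Augment In→V→W→Eg: bottleneck 2, flow now 16.
No augmenting path remains; maximum flow = 16.
By max-flow min-cut, the minimum cut capacity equals the max flow.
In the residual graph, reachable from In: {In, X}.
Min-cut edges: In→Q (7), In→R (7), In→V (2); capacity 7 + 7 + 2 = 16.

16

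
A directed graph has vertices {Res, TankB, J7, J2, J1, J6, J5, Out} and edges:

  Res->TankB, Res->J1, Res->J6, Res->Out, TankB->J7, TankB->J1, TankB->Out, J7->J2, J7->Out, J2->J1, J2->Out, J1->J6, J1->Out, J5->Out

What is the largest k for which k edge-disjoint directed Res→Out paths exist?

Assign every edge capacity 1; by Menger, the answer equals the max flow.
Path Res→Out (+1); total 1.
Path Res→TankB→Out (+1); total 2.
Path Res→J1→Out (+1); total 3.
No residual Res→Out path; max flow = 3.
Certifying cut of size 3: {Res→J1, Res→Out, Res→TankB}.

3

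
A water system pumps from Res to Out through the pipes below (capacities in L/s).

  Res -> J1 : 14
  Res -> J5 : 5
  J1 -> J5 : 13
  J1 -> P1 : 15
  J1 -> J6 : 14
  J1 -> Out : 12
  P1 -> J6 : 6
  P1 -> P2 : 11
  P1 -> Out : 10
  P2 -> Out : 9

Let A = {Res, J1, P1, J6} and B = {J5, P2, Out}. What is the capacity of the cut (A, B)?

Edges leaving {Res, J1, P1, J6}: Res→J5 (5), J1→J5 (13), J1→Out (12), P1→P2 (11), P1→Out (10).
Cut capacity = 5 + 13 + 12 + 11 + 10 = 51.

51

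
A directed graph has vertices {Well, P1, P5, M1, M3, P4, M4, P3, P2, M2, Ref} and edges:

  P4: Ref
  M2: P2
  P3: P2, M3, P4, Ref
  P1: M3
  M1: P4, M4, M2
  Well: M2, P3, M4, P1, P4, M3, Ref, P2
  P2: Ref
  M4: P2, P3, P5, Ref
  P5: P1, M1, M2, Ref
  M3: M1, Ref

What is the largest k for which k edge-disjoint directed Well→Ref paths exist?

7

Assign every edge capacity 1; by Menger, the answer equals the max flow.
Path Well→Ref (+1); total 1.
Path Well→M3→Ref (+1); total 2.
Path Well→P4→Ref (+1); total 3.
Path Well→M4→Ref (+1); total 4.
Path Well→P3→Ref (+1); total 5.
Path Well→P2→Ref (+1); total 6.
Path Well→P1→M3→M1→M4→P5→Ref (+1); total 7.
No residual Well→Ref path; max flow = 7.
Certifying cut of size 7: {P2→Ref, Well→M3, Well→M4, Well→P1, Well→P3, Well→P4, Well→Ref}.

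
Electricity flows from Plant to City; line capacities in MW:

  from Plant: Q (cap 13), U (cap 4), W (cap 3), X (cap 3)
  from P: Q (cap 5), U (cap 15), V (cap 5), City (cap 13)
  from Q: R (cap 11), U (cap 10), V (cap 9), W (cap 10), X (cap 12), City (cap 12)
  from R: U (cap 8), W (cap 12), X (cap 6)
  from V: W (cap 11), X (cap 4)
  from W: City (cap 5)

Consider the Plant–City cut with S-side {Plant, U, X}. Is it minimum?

Yes — it is a minimum cut (capacity 16).

Given cut capacity: 13 + 3 = 16.
Augment Plant→Q→City: bottleneck 12, flow now 12.
Augment Plant→W→City: bottleneck 3, flow now 15.
Augment Plant→Q→W→City: bottleneck 1, flow now 16.
No augmenting path remains; maximum flow = 16.
Cut capacity 16 equals the max flow, so it is a minimum cut.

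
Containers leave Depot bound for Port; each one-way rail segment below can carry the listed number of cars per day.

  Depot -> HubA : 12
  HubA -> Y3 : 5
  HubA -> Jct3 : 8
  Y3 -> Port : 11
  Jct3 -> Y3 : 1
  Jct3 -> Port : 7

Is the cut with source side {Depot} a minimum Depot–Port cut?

Yes — it is a minimum cut (capacity 12).

Given cut capacity: 12 = 12.
Augment Depot→HubA→Y3→Port: bottleneck 5, flow now 5.
Augment Depot→HubA→Jct3→Port: bottleneck 7, flow now 12.
No augmenting path remains; maximum flow = 12.
Cut capacity 12 equals the max flow, so it is a minimum cut.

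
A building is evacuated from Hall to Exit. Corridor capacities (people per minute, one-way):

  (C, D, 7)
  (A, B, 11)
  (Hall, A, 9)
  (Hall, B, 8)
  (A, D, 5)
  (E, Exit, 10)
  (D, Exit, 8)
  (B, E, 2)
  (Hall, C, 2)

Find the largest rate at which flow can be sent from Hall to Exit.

Augment Hall→A→D→Exit: bottleneck 5, flow now 5.
Augment Hall→B→E→Exit: bottleneck 2, flow now 7.
Augment Hall→C→D→Exit: bottleneck 2, flow now 9.
No augmenting path remains; maximum flow = 9.
In the residual graph, reachable from Hall: {Hall, A, B}.
Min-cut edges: Hall→C (2), A→D (5), B→E (2); capacity 2 + 5 + 2 = 9.
This cut is saturated, so no flow can exceed 9.

9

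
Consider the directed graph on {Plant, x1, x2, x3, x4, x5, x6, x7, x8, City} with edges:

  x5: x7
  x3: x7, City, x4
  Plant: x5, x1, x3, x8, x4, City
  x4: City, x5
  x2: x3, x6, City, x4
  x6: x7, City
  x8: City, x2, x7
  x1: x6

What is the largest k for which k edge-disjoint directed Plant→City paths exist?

5

Assign every edge capacity 1; by Menger, the answer equals the max flow.
Path Plant→City (+1); total 1.
Path Plant→x3→City (+1); total 2.
Path Plant→x4→City (+1); total 3.
Path Plant→x8→City (+1); total 4.
Path Plant→x1→x6→City (+1); total 5.
No residual Plant→City path; max flow = 5.
Certifying cut of size 5: {Plant→City, Plant→x1, Plant→x3, Plant→x4, Plant→x8}.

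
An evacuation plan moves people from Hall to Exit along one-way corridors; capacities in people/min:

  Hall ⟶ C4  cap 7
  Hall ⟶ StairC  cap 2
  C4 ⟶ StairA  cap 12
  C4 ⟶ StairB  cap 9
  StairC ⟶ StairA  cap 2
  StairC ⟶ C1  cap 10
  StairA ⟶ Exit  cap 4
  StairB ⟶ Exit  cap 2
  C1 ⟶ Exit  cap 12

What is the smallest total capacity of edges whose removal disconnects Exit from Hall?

Augment Hall→C4→StairA→Exit: bottleneck 4, flow now 4.
Augment Hall→C4→StairB→Exit: bottleneck 2, flow now 6.
Augment Hall→StairC→C1→Exit: bottleneck 2, flow now 8.
No augmenting path remains; maximum flow = 8.
By max-flow min-cut, the minimum cut capacity equals the max flow.
In the residual graph, reachable from Hall: {Hall, C4, StairA, StairB}.
Min-cut edges: Hall→StairC (2), StairA→Exit (4), StairB→Exit (2); capacity 2 + 4 + 2 = 8.

8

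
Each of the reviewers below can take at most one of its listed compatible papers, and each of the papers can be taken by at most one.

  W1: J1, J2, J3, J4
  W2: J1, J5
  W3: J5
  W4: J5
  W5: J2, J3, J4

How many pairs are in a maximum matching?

Unit-capacity flow: source→left, listed edges, right→sink; max matching = max flow.
Augmenting path W1→J1 (+1); matched 1.
Augmenting path W2→J5 (+1); matched 2.
Augmenting path W5→J2 (+1); matched 3.
Augmenting path W3→J5→W2→J1→W1→J3 (+1); matched 4.
No augmenting path remains; maximum matching = 4.
König certificate: {W1, W2, W5, J5} is a vertex cover of size 4 (every listed pair touches it), so no matching can be larger.

4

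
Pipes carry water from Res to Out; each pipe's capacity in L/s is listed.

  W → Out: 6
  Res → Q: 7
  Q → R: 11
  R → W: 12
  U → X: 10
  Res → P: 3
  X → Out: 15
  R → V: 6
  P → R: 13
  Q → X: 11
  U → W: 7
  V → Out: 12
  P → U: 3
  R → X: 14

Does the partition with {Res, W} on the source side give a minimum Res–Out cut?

Given cut capacity: 3 + 7 + 6 = 16.
Augment Res→Q→X→Out: bottleneck 7, flow now 7.
Augment Res→P→R→V→Out: bottleneck 3, flow now 10.
No augmenting path remains; maximum flow = 10.
In the residual graph, reachable from Res: {Res}.
Min-cut edges: Res→P (3), Res→Q (7); capacity 3 + 7 = 10.
Cut capacity 16 exceeds the max flow 10, so it is not minimum.

No — its capacity is 16, but the minimum cut has capacity 10.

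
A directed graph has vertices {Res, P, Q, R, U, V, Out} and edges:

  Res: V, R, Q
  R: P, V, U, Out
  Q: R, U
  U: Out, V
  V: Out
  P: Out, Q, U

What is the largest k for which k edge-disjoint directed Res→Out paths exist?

3

Assign every edge capacity 1; by Menger, the answer equals the max flow.
Path Res→R→Out (+1); total 1.
Path Res→V→Out (+1); total 2.
Path Res→Q→U→Out (+1); total 3.
No residual Res→Out path; max flow = 3.
Certifying cut of size 3: {Res→Q, Res→R, Res→V}.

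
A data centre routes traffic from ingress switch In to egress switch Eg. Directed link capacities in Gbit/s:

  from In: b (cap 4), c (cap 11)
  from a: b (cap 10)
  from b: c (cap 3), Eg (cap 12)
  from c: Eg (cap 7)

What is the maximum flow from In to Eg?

Augment In→b→Eg: bottleneck 4, flow now 4.
Augment In→c→Eg: bottleneck 7, flow now 11.
No augmenting path remains; maximum flow = 11.
In the residual graph, reachable from In: {In, c}.
Min-cut edges: In→b (4), c→Eg (7); capacity 4 + 7 = 11.
This cut is saturated, so no flow can exceed 11.

11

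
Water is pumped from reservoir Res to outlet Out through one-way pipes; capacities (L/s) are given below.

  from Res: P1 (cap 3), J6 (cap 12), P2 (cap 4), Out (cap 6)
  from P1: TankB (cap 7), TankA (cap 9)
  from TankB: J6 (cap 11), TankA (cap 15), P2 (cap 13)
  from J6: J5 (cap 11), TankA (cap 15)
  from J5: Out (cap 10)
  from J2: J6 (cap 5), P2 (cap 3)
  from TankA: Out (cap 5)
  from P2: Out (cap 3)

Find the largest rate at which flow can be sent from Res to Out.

24

Augment Res→Out: bottleneck 6, flow now 6.
Augment Res→P2→Out: bottleneck 3, flow now 9.
Augment Res→P1→TankA→Out: bottleneck 3, flow now 12.
Augment Res→J6→J5→Out: bottleneck 10, flow now 22.
Augment Res→J6→TankA→Out: bottleneck 2, flow now 24.
No augmenting path remains; maximum flow = 24.
In the residual graph, reachable from Res: {Res, P2}.
Min-cut edges: Res→P1 (3), Res→J6 (12), Res→Out (6), P2→Out (3); capacity 3 + 12 + 6 + 3 = 24.
This cut is saturated, so no flow can exceed 24.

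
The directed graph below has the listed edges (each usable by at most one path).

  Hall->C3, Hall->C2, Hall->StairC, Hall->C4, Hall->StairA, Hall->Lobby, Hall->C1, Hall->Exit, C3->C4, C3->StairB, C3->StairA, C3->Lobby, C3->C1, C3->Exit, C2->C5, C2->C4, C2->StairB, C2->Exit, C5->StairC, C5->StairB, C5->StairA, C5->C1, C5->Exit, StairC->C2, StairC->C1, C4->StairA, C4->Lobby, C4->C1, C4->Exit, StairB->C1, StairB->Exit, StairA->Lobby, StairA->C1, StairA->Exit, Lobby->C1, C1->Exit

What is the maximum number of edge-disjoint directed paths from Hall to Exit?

7

Assign every edge capacity 1; by Menger, the answer equals the max flow.
Path Hall→Exit (+1); total 1.
Path Hall→C3→Exit (+1); total 2.
Path Hall→C2→Exit (+1); total 3.
Path Hall→C4→Exit (+1); total 4.
Path Hall→StairA→Exit (+1); total 5.
Path Hall→C1→Exit (+1); total 6.
Path Hall→StairC→C2→C5→Exit (+1); total 7.
No residual Hall→Exit path; max flow = 7.
Certifying cut of size 7: {C1→Exit, Hall→C2, Hall→C3, Hall→C4, Hall→Exit, Hall→StairA, Hall→StairC}.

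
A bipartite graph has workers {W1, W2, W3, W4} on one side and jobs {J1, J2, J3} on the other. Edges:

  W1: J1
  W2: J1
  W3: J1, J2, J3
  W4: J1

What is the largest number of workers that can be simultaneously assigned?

2

Unit-capacity flow: source→left, listed edges, right→sink; max matching = max flow.
Augmenting path W1→J1 (+1); matched 1.
Augmenting path W3→J2 (+1); matched 2.
No augmenting path remains; maximum matching = 2.
König certificate: {W3, J1} is a vertex cover of size 2 (every listed pair touches it), so no matching can be larger.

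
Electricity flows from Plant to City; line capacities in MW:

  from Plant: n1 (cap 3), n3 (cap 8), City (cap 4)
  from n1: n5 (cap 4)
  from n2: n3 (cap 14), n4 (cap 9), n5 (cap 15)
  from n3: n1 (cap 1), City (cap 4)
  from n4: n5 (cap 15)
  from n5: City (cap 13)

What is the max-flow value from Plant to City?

Augment Plant→City: bottleneck 4, flow now 4.
Augment Plant→n3→City: bottleneck 4, flow now 8.
Augment Plant→n1→n5→City: bottleneck 3, flow now 11.
Augment Plant→n3→n1→n5→City: bottleneck 1, flow now 12.
No augmenting path remains; maximum flow = 12.
In the residual graph, reachable from Plant: {Plant, n3}.
Min-cut edges: Plant→n1 (3), Plant→City (4), n3→n1 (1), n3→City (4); capacity 3 + 4 + 1 + 4 = 12.
This cut is saturated, so no flow can exceed 12.

12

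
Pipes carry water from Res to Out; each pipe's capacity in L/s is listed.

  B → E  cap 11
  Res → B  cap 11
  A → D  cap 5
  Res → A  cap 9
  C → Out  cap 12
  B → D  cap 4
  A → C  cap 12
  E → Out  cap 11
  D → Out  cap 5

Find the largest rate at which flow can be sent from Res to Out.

20

Augment Res→A→C→Out: bottleneck 9, flow now 9.
Augment Res→B→D→Out: bottleneck 4, flow now 13.
Augment Res→B→E→Out: bottleneck 7, flow now 20.
No augmenting path remains; maximum flow = 20.
In the residual graph, reachable from Res: {Res}.
Min-cut edges: Res→A (9), Res→B (11); capacity 9 + 11 = 20.
This cut is saturated, so no flow can exceed 20.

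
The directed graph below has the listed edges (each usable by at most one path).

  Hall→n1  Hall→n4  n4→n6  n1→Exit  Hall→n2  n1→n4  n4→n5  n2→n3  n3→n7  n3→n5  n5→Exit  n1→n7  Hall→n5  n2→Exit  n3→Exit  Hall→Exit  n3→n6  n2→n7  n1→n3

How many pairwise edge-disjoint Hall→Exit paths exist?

Assign every edge capacity 1; by Menger, the answer equals the max flow.
Path Hall→Exit (+1); total 1.
Path Hall→n1→Exit (+1); total 2.
Path Hall→n2→Exit (+1); total 3.
Path Hall→n5→Exit (+1); total 4.
No residual Hall→Exit path; max flow = 4.
Certifying cut of size 4: {Hall→Exit, Hall→n1, Hall→n2, n5→Exit}.

4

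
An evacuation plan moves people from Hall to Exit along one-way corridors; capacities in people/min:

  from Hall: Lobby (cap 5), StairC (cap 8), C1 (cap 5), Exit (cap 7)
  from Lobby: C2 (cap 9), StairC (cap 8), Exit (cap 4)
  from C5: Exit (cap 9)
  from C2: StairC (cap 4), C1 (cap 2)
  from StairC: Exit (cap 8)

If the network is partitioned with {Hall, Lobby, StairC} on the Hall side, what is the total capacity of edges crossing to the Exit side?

33

Edges leaving {Hall, Lobby, StairC}: Hall→C1 (5), Hall→Exit (7), Lobby→C2 (9), Lobby→Exit (4), StairC→Exit (8).
Cut capacity = 5 + 7 + 9 + 4 + 8 = 33.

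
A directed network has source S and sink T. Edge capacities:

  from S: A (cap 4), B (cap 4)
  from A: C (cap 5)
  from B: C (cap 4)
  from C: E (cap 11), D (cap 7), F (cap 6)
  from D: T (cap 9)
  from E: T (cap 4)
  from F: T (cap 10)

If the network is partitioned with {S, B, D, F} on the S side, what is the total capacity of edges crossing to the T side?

27

Edges leaving {S, B, D, F}: S→A (4), B→C (4), D→T (9), F→T (10).
Cut capacity = 4 + 4 + 9 + 10 = 27.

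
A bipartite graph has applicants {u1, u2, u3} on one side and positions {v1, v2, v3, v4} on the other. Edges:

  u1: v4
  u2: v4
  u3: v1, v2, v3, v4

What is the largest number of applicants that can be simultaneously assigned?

2

Unit-capacity flow: source→left, listed edges, right→sink; max matching = max flow.
Augmenting path u1→v4 (+1); matched 1.
Augmenting path u3→v1 (+1); matched 2.
No augmenting path remains; maximum matching = 2.
König certificate: {u3, v4} is a vertex cover of size 2 (every listed pair touches it), so no matching can be larger.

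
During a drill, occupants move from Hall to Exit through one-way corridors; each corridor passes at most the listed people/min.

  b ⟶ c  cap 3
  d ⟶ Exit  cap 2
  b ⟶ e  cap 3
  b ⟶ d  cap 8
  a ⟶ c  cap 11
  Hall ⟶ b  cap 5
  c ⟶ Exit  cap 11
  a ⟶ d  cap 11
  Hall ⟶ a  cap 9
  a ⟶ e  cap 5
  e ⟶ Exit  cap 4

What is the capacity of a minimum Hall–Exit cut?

Augment Hall→a→c→Exit: bottleneck 9, flow now 9.
Augment Hall→b→c→Exit: bottleneck 2, flow now 11.
Augment Hall→b→d→Exit: bottleneck 2, flow now 13.
Augment Hall→b→e→Exit: bottleneck 1, flow now 14.
No augmenting path remains; maximum flow = 14.
By max-flow min-cut, the minimum cut capacity equals the max flow.
In the residual graph, reachable from Hall: {Hall}.
Min-cut edges: Hall→a (9), Hall→b (5); capacity 9 + 5 = 14.

14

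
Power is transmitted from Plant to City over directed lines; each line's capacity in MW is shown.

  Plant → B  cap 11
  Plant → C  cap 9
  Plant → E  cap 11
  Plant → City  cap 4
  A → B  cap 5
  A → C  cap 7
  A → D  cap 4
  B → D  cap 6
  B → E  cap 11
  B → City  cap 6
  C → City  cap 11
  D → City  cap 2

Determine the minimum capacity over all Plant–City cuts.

Augment Plant→City: bottleneck 4, flow now 4.
Augment Plant→B→City: bottleneck 6, flow now 10.
Augment Plant→C→City: bottleneck 9, flow now 19.
Augment Plant→B→D→City: bottleneck 2, flow now 21.
No augmenting path remains; maximum flow = 21.
By max-flow min-cut, the minimum cut capacity equals the max flow.
In the residual graph, reachable from Plant: {Plant, B, D, E}.
Min-cut edges: Plant→C (9), Plant→City (4), B→City (6), D→City (2); capacity 9 + 4 + 6 + 2 = 21.

21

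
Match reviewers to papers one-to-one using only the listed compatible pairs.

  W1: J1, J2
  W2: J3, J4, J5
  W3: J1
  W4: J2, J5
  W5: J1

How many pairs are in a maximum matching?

4

Unit-capacity flow: source→left, listed edges, right→sink; max matching = max flow.
Augmenting path W1→J1 (+1); matched 1.
Augmenting path W2→J3 (+1); matched 2.
Augmenting path W4→J2 (+1); matched 3.
Augmenting path W3→J1→W1→J2→W4→J5 (+1); matched 4.
No augmenting path remains; maximum matching = 4.
König certificate: {W1, W2, W4, J1} is a vertex cover of size 4 (every listed pair touches it), so no matching can be larger.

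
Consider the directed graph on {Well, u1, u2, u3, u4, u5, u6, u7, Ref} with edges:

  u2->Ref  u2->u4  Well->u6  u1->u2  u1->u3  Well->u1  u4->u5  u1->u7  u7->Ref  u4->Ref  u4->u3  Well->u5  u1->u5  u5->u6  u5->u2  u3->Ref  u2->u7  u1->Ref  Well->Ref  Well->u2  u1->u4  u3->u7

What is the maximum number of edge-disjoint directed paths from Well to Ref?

4

Assign every edge capacity 1; by Menger, the answer equals the max flow.
Path Well→Ref (+1); total 1.
Path Well→u1→Ref (+1); total 2.
Path Well→u2→Ref (+1); total 3.
Path Well→u5→u2→u4→Ref (+1); total 4.
No residual Well→Ref path; max flow = 4.
Certifying cut of size 4: {Well→Ref, Well→u1, Well→u2, Well→u5}.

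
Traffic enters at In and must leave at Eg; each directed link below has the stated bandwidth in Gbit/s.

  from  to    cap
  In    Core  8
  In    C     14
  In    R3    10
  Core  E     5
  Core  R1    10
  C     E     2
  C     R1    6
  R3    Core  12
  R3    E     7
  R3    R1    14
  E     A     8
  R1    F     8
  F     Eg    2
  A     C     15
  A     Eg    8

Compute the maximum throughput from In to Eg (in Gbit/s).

Augment In→Core→E→A→Eg: bottleneck 5, flow now 5.
Augment In→Core→R1→F→Eg: bottleneck 2, flow now 7.
Augment In→C→E→A→Eg: bottleneck 2, flow now 9.
Augment In→R3→E→A→Eg: bottleneck 1, flow now 10.
No augmenting path remains; maximum flow = 10.
In the residual graph, reachable from In: {In, Core, C, R3, E, R1, F}.
Min-cut edges: E→A (8), F→Eg (2); capacity 8 + 2 = 10.
This cut is saturated, so no flow can exceed 10.

10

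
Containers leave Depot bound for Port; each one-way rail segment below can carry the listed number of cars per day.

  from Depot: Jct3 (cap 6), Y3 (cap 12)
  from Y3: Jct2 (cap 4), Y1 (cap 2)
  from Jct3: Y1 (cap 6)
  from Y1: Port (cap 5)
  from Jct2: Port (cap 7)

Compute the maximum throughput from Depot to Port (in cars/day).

Augment Depot→Y3→Y1→Port: bottleneck 2, flow now 2.
Augment Depot→Y3→Jct2→Port: bottleneck 4, flow now 6.
Augment Depot→Jct3→Y1→Port: bottleneck 3, flow now 9.
No augmenting path remains; maximum flow = 9.
In the residual graph, reachable from Depot: {Depot, Y3, Jct3, Y1}.
Min-cut edges: Y3→Jct2 (4), Y1→Port (5); capacity 4 + 5 = 9.
This cut is saturated, so no flow can exceed 9.

9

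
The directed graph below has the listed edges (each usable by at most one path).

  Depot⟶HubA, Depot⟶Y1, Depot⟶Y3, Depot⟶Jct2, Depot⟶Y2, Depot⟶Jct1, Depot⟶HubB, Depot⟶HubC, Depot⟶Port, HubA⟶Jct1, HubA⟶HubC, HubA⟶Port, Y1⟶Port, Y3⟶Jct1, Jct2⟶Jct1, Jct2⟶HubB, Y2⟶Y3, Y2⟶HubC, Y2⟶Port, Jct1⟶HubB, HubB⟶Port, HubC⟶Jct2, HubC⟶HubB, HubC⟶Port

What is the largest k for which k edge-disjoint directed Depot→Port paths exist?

6

Assign every edge capacity 1; by Menger, the answer equals the max flow.
Path Depot→Port (+1); total 1.
Path Depot→HubA→Port (+1); total 2.
Path Depot→Y1→Port (+1); total 3.
Path Depot→Y2→Port (+1); total 4.
Path Depot→HubB→Port (+1); total 5.
Path Depot→HubC→Port (+1); total 6.
No residual Depot→Port path; max flow = 6.
Certifying cut of size 6: {Depot→HubA, Depot→HubC, Depot→Port, Depot→Y1, Depot→Y2, HubB→Port}.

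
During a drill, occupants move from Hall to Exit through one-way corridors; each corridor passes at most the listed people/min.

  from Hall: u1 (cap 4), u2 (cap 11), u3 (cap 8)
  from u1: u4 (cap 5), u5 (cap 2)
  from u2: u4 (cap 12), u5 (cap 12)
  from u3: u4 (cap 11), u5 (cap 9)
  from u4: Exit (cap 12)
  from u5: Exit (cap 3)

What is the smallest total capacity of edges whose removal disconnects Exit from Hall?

Augment Hall→u1→u4→Exit: bottleneck 4, flow now 4.
Augment Hall→u2→u4→Exit: bottleneck 8, flow now 12.
Augment Hall→u2→u5→Exit: bottleneck 3, flow now 15.
No augmenting path remains; maximum flow = 15.
By max-flow min-cut, the minimum cut capacity equals the max flow.
In the residual graph, reachable from Hall: {Hall, u1, u2, u3, u4, u5}.
Min-cut edges: u4→Exit (12), u5→Exit (3); capacity 12 + 3 = 15.

15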